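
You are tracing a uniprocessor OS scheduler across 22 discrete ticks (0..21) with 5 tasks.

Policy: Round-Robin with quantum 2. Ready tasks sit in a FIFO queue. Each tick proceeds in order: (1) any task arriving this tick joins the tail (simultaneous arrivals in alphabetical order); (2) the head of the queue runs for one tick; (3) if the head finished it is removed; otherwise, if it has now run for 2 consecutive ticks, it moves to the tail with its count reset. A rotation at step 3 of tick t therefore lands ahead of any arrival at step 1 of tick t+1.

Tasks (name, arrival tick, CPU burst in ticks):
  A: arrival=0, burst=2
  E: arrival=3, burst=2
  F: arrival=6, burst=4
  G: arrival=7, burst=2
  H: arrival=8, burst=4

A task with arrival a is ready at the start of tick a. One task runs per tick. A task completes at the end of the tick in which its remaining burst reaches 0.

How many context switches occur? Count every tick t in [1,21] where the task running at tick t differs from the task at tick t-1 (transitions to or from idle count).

context switches = 8

t=0: queue=[A] q_used=0 → run A
t=1: queue=[A] q_used=1 → run A
t=2: (idle)
t=3: queue=[E] q_used=0 → run E
t=4: queue=[E] q_used=1 → run E
t=5: (idle)
t=6: queue=[F] q_used=0 → run F
t=7: queue=[F,G] q_used=1 → run F
t=8: queue=[G,F,H] q_used=0 → run G
t=9: queue=[G,F,H] q_used=1 → run G
t=10: queue=[F,H] q_used=0 → run F
t=11: queue=[F,H] q_used=1 → run F
t=12: queue=[H] q_used=0 → run H
t=13: queue=[H] q_used=1 → run H
t=14: queue=[H] q_used=0 → run H
t=15: queue=[H] q_used=1 → run H
t=16: (idle)
t=17: (idle)
t=18: (idle)
t=19: (idle)
t=20: (idle)
t=21: (idle)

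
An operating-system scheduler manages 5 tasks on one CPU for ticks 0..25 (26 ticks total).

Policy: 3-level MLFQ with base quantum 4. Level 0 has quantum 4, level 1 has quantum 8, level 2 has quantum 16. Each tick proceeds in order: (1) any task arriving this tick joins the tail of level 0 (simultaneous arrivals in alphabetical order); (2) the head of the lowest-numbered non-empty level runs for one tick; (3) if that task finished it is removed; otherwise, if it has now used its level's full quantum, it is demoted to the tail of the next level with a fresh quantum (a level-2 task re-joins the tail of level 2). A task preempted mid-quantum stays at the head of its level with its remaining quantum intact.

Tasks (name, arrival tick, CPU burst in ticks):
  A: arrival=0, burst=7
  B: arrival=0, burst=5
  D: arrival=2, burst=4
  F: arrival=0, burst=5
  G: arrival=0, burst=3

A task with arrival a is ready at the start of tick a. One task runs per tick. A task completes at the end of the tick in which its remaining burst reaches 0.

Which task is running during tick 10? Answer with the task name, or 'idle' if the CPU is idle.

t=0: L0/L1/L2 = ABFG/-/- → run A
t=1: L0/L1/L2 = ABFG/-/- → run A
t=2: L0/L1/L2 = ABFGD/-/- → run A
t=3: L0/L1/L2 = ABFGD/-/- → run A
t=4: L0/L1/L2 = BFGD/A/- → run B
t=5: L0/L1/L2 = BFGD/A/- → run B
t=6: L0/L1/L2 = BFGD/A/- → run B
t=7: L0/L1/L2 = BFGD/A/- → run B
t=8: L0/L1/L2 = FGD/AB/- → run F
t=9: L0/L1/L2 = FGD/AB/- → run F
t=10: L0/L1/L2 = FGD/AB/- → run F
t=11: L0/L1/L2 = FGD/AB/- → run F
t=12: L0/L1/L2 = GD/ABF/- → run G
t=13: L0/L1/L2 = GD/ABF/- → run G
t=14: L0/L1/L2 = GD/ABF/- → run G
t=15: L0/L1/L2 = D/ABF/- → run D
t=16: L0/L1/L2 = D/ABF/- → run D
t=17: L0/L1/L2 = D/ABF/- → run D
t=18: L0/L1/L2 = D/ABF/- → run D
t=19: L0/L1/L2 = -/ABF/- → run A
t=20: L0/L1/L2 = -/ABF/- → run A
t=21: L0/L1/L2 = -/ABF/- → run A
t=22: L0/L1/L2 = -/BF/- → run B
t=23: L0/L1/L2 = -/F/- → run F
t=24: (idle)
t=25: (idle)

running at tick 10 = F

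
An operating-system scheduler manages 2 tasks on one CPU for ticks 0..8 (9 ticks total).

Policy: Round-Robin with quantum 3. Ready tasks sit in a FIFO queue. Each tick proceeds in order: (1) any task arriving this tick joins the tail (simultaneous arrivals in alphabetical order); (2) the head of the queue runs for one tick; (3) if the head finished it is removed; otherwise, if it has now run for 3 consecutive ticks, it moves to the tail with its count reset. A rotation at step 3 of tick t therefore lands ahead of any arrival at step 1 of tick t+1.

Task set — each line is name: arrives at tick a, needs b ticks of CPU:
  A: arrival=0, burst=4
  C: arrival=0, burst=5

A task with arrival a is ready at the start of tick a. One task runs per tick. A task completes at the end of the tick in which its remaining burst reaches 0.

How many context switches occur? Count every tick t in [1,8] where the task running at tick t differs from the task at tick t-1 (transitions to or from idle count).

context switches = 3

t=0: queue=[A,C] q_used=0 → run A
t=1: queue=[A,C] q_used=1 → run A
t=2: queue=[A,C] q_used=2 → run A
t=3: queue=[C,A] q_used=0 → run C
t=4: queue=[C,A] q_used=1 → run C
t=5: queue=[C,A] q_used=2 → run C
t=6: queue=[A,C] q_used=0 → run A
t=7: queue=[C] q_used=0 → run C
t=8: queue=[C] q_used=1 → run C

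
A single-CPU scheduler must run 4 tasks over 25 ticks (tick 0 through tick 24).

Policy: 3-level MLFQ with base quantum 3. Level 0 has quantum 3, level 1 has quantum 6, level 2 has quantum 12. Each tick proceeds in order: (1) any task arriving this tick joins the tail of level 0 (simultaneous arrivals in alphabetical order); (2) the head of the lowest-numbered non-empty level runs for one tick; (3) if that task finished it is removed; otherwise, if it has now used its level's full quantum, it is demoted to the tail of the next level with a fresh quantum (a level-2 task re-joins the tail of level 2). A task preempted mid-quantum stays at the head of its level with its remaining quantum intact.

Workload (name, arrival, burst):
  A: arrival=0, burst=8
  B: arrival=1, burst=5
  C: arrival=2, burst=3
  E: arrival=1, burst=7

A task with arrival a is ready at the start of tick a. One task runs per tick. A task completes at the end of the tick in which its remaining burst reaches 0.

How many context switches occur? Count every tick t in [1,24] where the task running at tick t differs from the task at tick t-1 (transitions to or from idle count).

t=0: L0/L1/L2 = A/-/- → run A
t=1: L0/L1/L2 = ABE/-/- → run A
t=2: L0/L1/L2 = ABEC/-/- → run A
t=3: L0/L1/L2 = BEC/A/- → run B
t=4: L0/L1/L2 = BEC/A/- → run B
t=5: L0/L1/L2 = BEC/A/- → run B
t=6: L0/L1/L2 = EC/AB/- → run E
t=7: L0/L1/L2 = EC/AB/- → run E
t=8: L0/L1/L2 = EC/AB/- → run E
t=9: L0/L1/L2 = C/ABE/- → run C
t=10: L0/L1/L2 = C/ABE/- → run C
t=11: L0/L1/L2 = C/ABE/- → run C
t=12: L0/L1/L2 = -/ABE/- → run A
t=13: L0/L1/L2 = -/ABE/- → run A
t=14: L0/L1/L2 = -/ABE/- → run A
t=15: L0/L1/L2 = -/ABE/- → run A
t=16: L0/L1/L2 = -/ABE/- → run A
t=17: L0/L1/L2 = -/BE/- → run B
t=18: L0/L1/L2 = -/BE/- → run B
t=19: L0/L1/L2 = -/E/- → run E
t=20: L0/L1/L2 = -/E/- → run E
t=21: L0/L1/L2 = -/E/- → run E
t=22: L0/L1/L2 = -/E/- → run E
t=23: (idle)
t=24: (idle)

context switches = 7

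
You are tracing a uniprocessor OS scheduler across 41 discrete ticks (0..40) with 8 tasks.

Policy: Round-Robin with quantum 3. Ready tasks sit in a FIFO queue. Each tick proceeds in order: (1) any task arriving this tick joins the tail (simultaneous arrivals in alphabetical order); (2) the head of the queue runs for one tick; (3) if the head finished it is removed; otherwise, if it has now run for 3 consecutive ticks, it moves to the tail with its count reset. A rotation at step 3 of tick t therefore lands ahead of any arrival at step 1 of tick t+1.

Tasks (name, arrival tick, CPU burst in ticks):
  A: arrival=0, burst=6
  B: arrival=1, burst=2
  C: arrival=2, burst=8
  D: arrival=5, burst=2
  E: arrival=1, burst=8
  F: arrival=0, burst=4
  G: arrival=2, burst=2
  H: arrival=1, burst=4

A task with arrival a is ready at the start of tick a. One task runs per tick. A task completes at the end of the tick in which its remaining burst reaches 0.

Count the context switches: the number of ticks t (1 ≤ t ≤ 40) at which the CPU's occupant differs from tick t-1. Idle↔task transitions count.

context switches = 15

t=0: queue=[A,F] q_used=0 → run A
t=1: queue=[A,F,B,E,H] q_used=1 → run A
t=2: queue=[A,F,B,E,H,C,G] q_used=2 → run A
t=3: queue=[F,B,E,H,C,G,A] q_used=0 → run F
t=4: queue=[F,B,E,H,C,G,A] q_used=1 → run F
t=5: queue=[F,B,E,H,C,G,A,D] q_used=2 → run F
t=6: queue=[B,E,H,C,G,A,D,F] q_used=0 → run B
t=7: queue=[B,E,H,C,G,A,D,F] q_used=1 → run B
t=8: queue=[E,H,C,G,A,D,F] q_used=0 → run E
t=9: queue=[E,H,C,G,A,D,F] q_used=1 → run E
t=10: queue=[E,H,C,G,A,D,F] q_used=2 → run E
t=11: queue=[H,C,G,A,D,F,E] q_used=0 → run H
t=12: queue=[H,C,G,A,D,F,E] q_used=1 → run H
t=13: queue=[H,C,G,A,D,F,E] q_used=2 → run H
t=14: queue=[C,G,A,D,F,E,H] q_used=0 → run C
t=15: queue=[C,G,A,D,F,E,H] q_used=1 → run C
t=16: queue=[C,G,A,D,F,E,H] q_used=2 → run C
t=17: queue=[G,A,D,F,E,H,C] q_used=0 → run G
t=18: queue=[G,A,D,F,E,H,C] q_used=1 → run G
t=19: queue=[A,D,F,E,H,C] q_used=0 → run A
t=20: queue=[A,D,F,E,H,C] q_used=1 → run A
t=21: queue=[A,D,F,E,H,C] q_used=2 → run A
t=22: queue=[D,F,E,H,C] q_used=0 → run D
t=23: queue=[D,F,E,H,C] q_used=1 → run D
t=24: queue=[F,E,H,C] q_used=0 → run F
t=25: queue=[E,H,C] q_used=0 → run E
t=26: queue=[E,H,C] q_used=1 → run E
t=27: queue=[E,H,C] q_used=2 → run E
t=28: queue=[H,C,E] q_used=0 → run H
t=29: queue=[C,E] q_used=0 → run C
t=30: queue=[C,E] q_used=1 → run C
t=31: queue=[C,E] q_used=2 → run C
t=32: queue=[E,C] q_used=0 → run E
t=33: queue=[E,C] q_used=1 → run E
t=34: queue=[C] q_used=0 → run C
t=35: queue=[C] q_used=1 → run C
t=36: (idle)
t=37: (idle)
t=38: (idle)
t=39: (idle)
t=40: (idle)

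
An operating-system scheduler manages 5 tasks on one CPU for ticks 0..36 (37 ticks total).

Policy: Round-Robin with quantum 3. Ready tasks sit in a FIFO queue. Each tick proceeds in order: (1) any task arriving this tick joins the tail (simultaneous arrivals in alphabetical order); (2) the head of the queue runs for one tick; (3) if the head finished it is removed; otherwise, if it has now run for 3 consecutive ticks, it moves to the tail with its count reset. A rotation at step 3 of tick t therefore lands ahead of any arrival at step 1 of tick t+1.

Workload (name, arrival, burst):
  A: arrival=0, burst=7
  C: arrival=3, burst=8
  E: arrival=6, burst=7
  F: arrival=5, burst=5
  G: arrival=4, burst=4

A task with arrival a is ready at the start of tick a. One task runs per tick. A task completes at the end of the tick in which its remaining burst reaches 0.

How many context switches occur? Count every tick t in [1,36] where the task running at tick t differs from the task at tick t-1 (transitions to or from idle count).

t=0: queue=[A] q_used=0 → run A
t=1: queue=[A] q_used=1 → run A
t=2: queue=[A] q_used=2 → run A
t=3: queue=[A,C] q_used=0 → run A
t=4: queue=[A,C,G] q_used=1 → run A
t=5: queue=[A,C,G,F] q_used=2 → run A
t=6: queue=[C,G,F,A,E] q_used=0 → run C
t=7: queue=[C,G,F,A,E] q_used=1 → run C
t=8: queue=[C,G,F,A,E] q_used=2 → run C
t=9: queue=[G,F,A,E,C] q_used=0 → run G
t=10: queue=[G,F,A,E,C] q_used=1 → run G
t=11: queue=[G,F,A,E,C] q_used=2 → run G
t=12: queue=[F,A,E,C,G] q_used=0 → run F
t=13: queue=[F,A,E,C,G] q_used=1 → run F
t=14: queue=[F,A,E,C,G] q_used=2 → run F
t=15: queue=[A,E,C,G,F] q_used=0 → run A
t=16: queue=[E,C,G,F] q_used=0 → run E
t=17: queue=[E,C,G,F] q_used=1 → run E
t=18: queue=[E,C,G,F] q_used=2 → run E
t=19: queue=[C,G,F,E] q_used=0 → run C
t=20: queue=[C,G,F,E] q_used=1 → run C
t=21: queue=[C,G,F,E] q_used=2 → run C
t=22: queue=[G,F,E,C] q_used=0 → run G
t=23: queue=[F,E,C] q_used=0 → run F
t=24: queue=[F,E,C] q_used=1 → run F
t=25: queue=[E,C] q_used=0 → run E
t=26: queue=[E,C] q_used=1 → run E
t=27: queue=[E,C] q_used=2 → run E
t=28: queue=[C,E] q_used=0 → run C
t=29: queue=[C,E] q_used=1 → run C
t=30: queue=[E] q_used=0 → run E
t=31: (idle)
t=32: (idle)
t=33: (idle)
t=34: (idle)
t=35: (idle)
t=36: (idle)

context switches = 12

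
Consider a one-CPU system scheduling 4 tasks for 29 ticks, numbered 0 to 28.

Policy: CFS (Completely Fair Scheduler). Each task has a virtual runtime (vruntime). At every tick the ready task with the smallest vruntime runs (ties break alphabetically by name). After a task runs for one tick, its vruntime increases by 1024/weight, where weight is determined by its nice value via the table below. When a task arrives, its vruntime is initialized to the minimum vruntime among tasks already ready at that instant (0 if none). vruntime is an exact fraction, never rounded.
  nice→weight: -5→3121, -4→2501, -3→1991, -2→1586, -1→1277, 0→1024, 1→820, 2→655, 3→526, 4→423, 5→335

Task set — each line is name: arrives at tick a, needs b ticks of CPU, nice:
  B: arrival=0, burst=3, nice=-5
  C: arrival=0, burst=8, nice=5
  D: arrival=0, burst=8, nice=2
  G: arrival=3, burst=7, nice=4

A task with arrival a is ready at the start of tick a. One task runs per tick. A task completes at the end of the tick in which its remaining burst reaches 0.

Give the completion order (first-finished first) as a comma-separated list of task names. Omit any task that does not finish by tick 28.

t=0: vr[B=0 C=0 D=0] → run B
t=1: vr[B=1024/3121 C=0 D=0] → run C
t=2: vr[B=1024/3121 C=1024/335 D=0] → run D
t=3: vr[B=1024/3121 C=1024/335 D=1024/655 G=1024/3121] → run B
t=4: vr[B=2048/3121 C=1024/335 D=1024/655 G=1024/3121] → run G
t=5: vr[B=2048/3121 C=1024/335 D=1024/655 G=3629056/1320183] → run B
t=6: vr[C=1024/335 D=1024/655 G=3629056/1320183] → run D
t=7: vr[C=1024/335 D=2048/655 G=3629056/1320183] → run G
t=8: vr[C=1024/335 D=2048/655 G=6824960/1320183] → run C
t=9: vr[C=2048/335 D=2048/655 G=6824960/1320183] → run D
t=10: vr[C=2048/335 D=3072/655 G=6824960/1320183] → run D
t=11: vr[C=2048/335 D=4096/655 G=6824960/1320183] → run G
t=12: vr[C=2048/335 D=4096/655 G=3340288/440061] → run C
t=13: vr[C=3072/335 D=4096/655 G=3340288/440061] → run D
t=14: vr[C=3072/335 D=1024/131 G=3340288/440061] → run G
t=15: vr[C=3072/335 D=1024/131 G=13216768/1320183] → run D
t=16: vr[C=3072/335 D=6144/655 G=13216768/1320183] → run C
t=17: vr[C=4096/335 D=6144/655 G=13216768/1320183] → run D
t=18: vr[C=4096/335 D=7168/655 G=13216768/1320183] → run G
t=19: vr[C=4096/335 D=7168/655 G=16412672/1320183] → run D
t=20: vr[C=4096/335 G=16412672/1320183] → run C
t=21: vr[C=1024/67 G=16412672/1320183] → run G
t=22: vr[C=1024/67 G=6536192/440061] → run G
t=23: vr[C=1024/67] → run C
t=24: vr[C=6144/335] → run C
t=25: vr[C=7168/335] → run C
t=26: (idle)
t=27: (idle)
t=28: (idle)

completion order = B, D, G, C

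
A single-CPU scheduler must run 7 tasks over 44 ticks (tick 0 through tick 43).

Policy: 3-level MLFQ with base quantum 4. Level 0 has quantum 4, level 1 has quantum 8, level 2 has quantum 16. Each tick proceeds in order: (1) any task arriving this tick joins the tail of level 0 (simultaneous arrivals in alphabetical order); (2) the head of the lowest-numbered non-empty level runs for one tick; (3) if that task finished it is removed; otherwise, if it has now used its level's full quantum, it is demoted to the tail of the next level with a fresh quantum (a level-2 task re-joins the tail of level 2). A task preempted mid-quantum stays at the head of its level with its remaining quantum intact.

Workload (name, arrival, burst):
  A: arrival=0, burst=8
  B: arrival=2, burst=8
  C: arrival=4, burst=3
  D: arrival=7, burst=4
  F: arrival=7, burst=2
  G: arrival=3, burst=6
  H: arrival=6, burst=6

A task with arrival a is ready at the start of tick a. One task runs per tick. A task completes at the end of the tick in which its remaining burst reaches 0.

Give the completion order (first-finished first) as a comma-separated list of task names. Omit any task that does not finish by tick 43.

t=0: L0/L1/L2 = A/-/- → run A
t=1: L0/L1/L2 = A/-/- → run A
t=2: L0/L1/L2 = AB/-/- → run A
t=3: L0/L1/L2 = ABG/-/- → run A
t=4: L0/L1/L2 = BGC/A/- → run B
t=5: L0/L1/L2 = BGC/A/- → run B
t=6: L0/L1/L2 = BGCH/A/- → run B
t=7: L0/L1/L2 = BGCHDF/A/- → run B
t=8: L0/L1/L2 = GCHDF/AB/- → run G
t=9: L0/L1/L2 = GCHDF/AB/- → run G
t=10: L0/L1/L2 = GCHDF/AB/- → run G
t=11: L0/L1/L2 = GCHDF/AB/- → run G
t=12: L0/L1/L2 = CHDF/ABG/- → run C
t=13: L0/L1/L2 = CHDF/ABG/- → run C
t=14: L0/L1/L2 = CHDF/ABG/- → run C
t=15: L0/L1/L2 = HDF/ABG/- → run H
t=16: L0/L1/L2 = HDF/ABG/- → run H
t=17: L0/L1/L2 = HDF/ABG/- → run H
t=18: L0/L1/L2 = HDF/ABG/- → run H
t=19: L0/L1/L2 = DF/ABGH/- → run D
t=20: L0/L1/L2 = DF/ABGH/- → run D
t=21: L0/L1/L2 = DF/ABGH/- → run D
t=22: L0/L1/L2 = DF/ABGH/- → run D
t=23: L0/L1/L2 = F/ABGH/- → run F
t=24: L0/L1/L2 = F/ABGH/- → run F
t=25: L0/L1/L2 = -/ABGH/- → run A
t=26: L0/L1/L2 = -/ABGH/- → run A
t=27: L0/L1/L2 = -/ABGH/- → run A
t=28: L0/L1/L2 = -/ABGH/- → run A
t=29: L0/L1/L2 = -/BGH/- → run B
t=30: L0/L1/L2 = -/BGH/- → run B
t=31: L0/L1/L2 = -/BGH/- → run B
t=32: L0/L1/L2 = -/BGH/- → run B
t=33: L0/L1/L2 = -/GH/- → run G
t=34: L0/L1/L2 = -/GH/- → run G
t=35: L0/L1/L2 = -/H/- → run H
t=36: L0/L1/L2 = -/H/- → run H
t=37: (idle)
t=38: (idle)
t=39: (idle)
t=40: (idle)
t=41: (idle)
t=42: (idle)
t=43: (idle)

completion order = C, D, F, A, B, G, H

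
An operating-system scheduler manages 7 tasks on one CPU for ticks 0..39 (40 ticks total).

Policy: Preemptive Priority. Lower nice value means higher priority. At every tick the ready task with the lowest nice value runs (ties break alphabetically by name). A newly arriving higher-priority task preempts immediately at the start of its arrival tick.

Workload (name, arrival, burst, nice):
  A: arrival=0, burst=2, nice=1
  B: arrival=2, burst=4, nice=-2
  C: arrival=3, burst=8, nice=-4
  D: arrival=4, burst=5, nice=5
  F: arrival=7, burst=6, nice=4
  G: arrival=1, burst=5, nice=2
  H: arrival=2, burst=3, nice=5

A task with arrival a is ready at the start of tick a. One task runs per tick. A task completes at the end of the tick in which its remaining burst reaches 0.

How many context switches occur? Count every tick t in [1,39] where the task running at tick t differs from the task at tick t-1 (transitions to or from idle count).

t=0: ready={A} → run A
t=1: ready={A,G} → run A
t=2: ready={B,G,H} → run B
t=3: ready={B,C,G,H} → run C
t=4: ready={B,C,D,G,H} → run C
t=5: ready={B,C,D,G,H} → run C
t=6: ready={B,C,D,G,H} → run C
t=7: ready={B,C,D,F,G,H} → run C
t=8: ready={B,C,D,F,G,H} → run C
t=9: ready={B,C,D,F,G,H} → run C
t=10: ready={B,C,D,F,G,H} → run C
t=11: ready={B,D,F,G,H} → run B
t=12: ready={B,D,F,G,H} → run B
t=13: ready={B,D,F,G,H} → run B
t=14: ready={D,F,G,H} → run G
t=15: ready={D,F,G,H} → run G
t=16: ready={D,F,G,H} → run G
t=17: ready={D,F,G,H} → run G
t=18: ready={D,F,G,H} → run G
t=19: ready={D,F,H} → run F
t=20: ready={D,F,H} → run F
t=21: ready={D,F,H} → run F
t=22: ready={D,F,H} → run F
t=23: ready={D,F,H} → run F
t=24: ready={D,F,H} → run F
t=25: ready={D,H} → run D
t=26: ready={D,H} → run D
t=27: ready={D,H} → run D
t=28: ready={D,H} → run D
t=29: ready={D,H} → run D
t=30: ready={H} → run H
t=31: ready={H} → run H
t=32: ready={H} → run H
t=33: (idle)
t=34: (idle)
t=35: (idle)
t=36: (idle)
t=37: (idle)
t=38: (idle)
t=39: (idle)

context switches = 8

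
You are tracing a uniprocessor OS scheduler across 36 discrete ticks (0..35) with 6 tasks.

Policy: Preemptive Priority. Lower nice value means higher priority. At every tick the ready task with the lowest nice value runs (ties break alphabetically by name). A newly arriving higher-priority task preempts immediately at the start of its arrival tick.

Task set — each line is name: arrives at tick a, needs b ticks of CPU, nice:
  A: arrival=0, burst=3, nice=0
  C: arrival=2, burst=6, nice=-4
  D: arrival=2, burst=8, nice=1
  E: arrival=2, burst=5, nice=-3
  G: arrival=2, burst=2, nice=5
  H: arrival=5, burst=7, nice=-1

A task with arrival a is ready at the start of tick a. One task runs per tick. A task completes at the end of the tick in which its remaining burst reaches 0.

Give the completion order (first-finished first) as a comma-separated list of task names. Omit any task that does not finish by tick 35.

completion order = C, E, H, A, D, G

t=0: ready={A} → run A
t=1: ready={A} → run A
t=2: ready={A,C,D,E,G} → run C
t=3: ready={A,C,D,E,G} → run C
t=4: ready={A,C,D,E,G} → run C
t=5: ready={A,C,D,E,G,H} → run C
t=6: ready={A,C,D,E,G,H} → run C
t=7: ready={A,C,D,E,G,H} → run C
t=8: ready={A,D,E,G,H} → run E
t=9: ready={A,D,E,G,H} → run E
t=10: ready={A,D,E,G,H} → run E
t=11: ready={A,D,E,G,H} → run E
t=12: ready={A,D,E,G,H} → run E
t=13: ready={A,D,G,H} → run H
t=14: ready={A,D,G,H} → run H
t=15: ready={A,D,G,H} → run H
t=16: ready={A,D,G,H} → run H
t=17: ready={A,D,G,H} → run H
t=18: ready={A,D,G,H} → run H
t=19: ready={A,D,G,H} → run H
t=20: ready={A,D,G} → run A
t=21: ready={D,G} → run D
t=22: ready={D,G} → run D
t=23: ready={D,G} → run D
t=24: ready={D,G} → run D
t=25: ready={D,G} → run D
t=26: ready={D,G} → run D
t=27: ready={D,G} → run D
t=28: ready={D,G} → run D
t=29: ready={G} → run G
t=30: ready={G} → run G
t=31: (idle)
t=32: (idle)
t=33: (idle)
t=34: (idle)
t=35: (idle)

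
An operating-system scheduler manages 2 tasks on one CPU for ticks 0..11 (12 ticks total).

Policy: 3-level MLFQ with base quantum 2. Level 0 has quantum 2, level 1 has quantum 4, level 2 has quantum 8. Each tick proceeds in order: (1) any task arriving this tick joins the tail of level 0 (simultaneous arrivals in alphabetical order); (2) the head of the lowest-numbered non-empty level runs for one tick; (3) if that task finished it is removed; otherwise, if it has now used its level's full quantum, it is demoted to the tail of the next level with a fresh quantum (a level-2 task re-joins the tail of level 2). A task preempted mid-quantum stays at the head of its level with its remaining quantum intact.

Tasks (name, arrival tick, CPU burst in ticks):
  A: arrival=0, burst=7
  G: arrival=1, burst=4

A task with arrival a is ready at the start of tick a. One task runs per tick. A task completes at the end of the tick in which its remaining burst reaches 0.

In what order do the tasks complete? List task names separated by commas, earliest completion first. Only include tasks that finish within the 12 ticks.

completion order = G, A

t=0: L0/L1/L2 = A/-/- → run A
t=1: L0/L1/L2 = AG/-/- → run A
t=2: L0/L1/L2 = G/A/- → run G
t=3: L0/L1/L2 = G/A/- → run G
t=4: L0/L1/L2 = -/AG/- → run A
t=5: L0/L1/L2 = -/AG/- → run A
t=6: L0/L1/L2 = -/AG/- → run A
t=7: L0/L1/L2 = -/AG/- → run A
t=8: L0/L1/L2 = -/G/A → run G
t=9: L0/L1/L2 = -/G/A → run G
t=10: L0/L1/L2 = -/-/A → run A
t=11: (idle)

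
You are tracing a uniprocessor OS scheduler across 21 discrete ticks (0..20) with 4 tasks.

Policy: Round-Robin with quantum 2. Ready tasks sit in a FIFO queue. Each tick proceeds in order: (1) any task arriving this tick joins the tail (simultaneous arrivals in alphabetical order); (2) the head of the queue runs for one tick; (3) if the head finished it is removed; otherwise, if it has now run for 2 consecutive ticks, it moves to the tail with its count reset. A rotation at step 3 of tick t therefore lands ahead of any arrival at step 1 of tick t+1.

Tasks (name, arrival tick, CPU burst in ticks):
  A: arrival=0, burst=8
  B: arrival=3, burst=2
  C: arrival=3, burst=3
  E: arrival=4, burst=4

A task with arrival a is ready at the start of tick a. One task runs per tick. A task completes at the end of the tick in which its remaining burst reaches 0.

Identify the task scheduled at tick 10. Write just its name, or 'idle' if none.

running at tick 10 = E

t=0: queue=[A] q_used=0 → run A
t=1: queue=[A] q_used=1 → run A
t=2: queue=[A] q_used=0 → run A
t=3: queue=[A,B,C] q_used=1 → run A
t=4: queue=[B,C,A,E] q_used=0 → run B
t=5: queue=[B,C,A,E] q_used=1 → run B
t=6: queue=[C,A,E] q_used=0 → run C
t=7: queue=[C,A,E] q_used=1 → run C
t=8: queue=[A,E,C] q_used=0 → run A
t=9: queue=[A,E,C] q_used=1 → run A
t=10: queue=[E,C,A] q_used=0 → run E
t=11: queue=[E,C,A] q_used=1 → run E
t=12: queue=[C,A,E] q_used=0 → run C
t=13: queue=[A,E] q_used=0 → run A
t=14: queue=[A,E] q_used=1 → run A
t=15: queue=[E] q_used=0 → run E
t=16: queue=[E] q_used=1 → run E
t=17: (idle)
t=18: (idle)
t=19: (idle)
t=20: (idle)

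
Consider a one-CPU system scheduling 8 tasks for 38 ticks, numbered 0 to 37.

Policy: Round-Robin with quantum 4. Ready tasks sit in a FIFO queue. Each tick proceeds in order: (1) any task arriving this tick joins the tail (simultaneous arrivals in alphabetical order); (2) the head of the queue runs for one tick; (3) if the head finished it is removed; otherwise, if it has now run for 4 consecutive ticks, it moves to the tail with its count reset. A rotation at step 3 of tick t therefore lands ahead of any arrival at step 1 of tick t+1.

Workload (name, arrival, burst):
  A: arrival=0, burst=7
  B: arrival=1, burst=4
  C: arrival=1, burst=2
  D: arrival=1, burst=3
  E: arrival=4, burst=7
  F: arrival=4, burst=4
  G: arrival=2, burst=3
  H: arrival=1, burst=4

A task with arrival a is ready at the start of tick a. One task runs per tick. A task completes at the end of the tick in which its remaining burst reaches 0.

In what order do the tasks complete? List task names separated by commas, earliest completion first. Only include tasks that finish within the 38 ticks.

completion order = B, C, D, H, G, A, F, E

t=0: queue=[A] q_used=0 → run A
t=1: queue=[A,B,C,D,H] q_used=1 → run A
t=2: queue=[A,B,C,D,H,G] q_used=2 → run A
t=3: queue=[A,B,C,D,H,G] q_used=3 → run A
t=4: queue=[B,C,D,H,G,A,E,F] q_used=0 → run B
t=5: queue=[B,C,D,H,G,A,E,F] q_used=1 → run B
t=6: queue=[B,C,D,H,G,A,E,F] q_used=2 → run B
t=7: queue=[B,C,D,H,G,A,E,F] q_used=3 → run B
t=8: queue=[C,D,H,G,A,E,F] q_used=0 → run C
t=9: queue=[C,D,H,G,A,E,F] q_used=1 → run C
t=10: queue=[D,H,G,A,E,F] q_used=0 → run D
t=11: queue=[D,H,G,A,E,F] q_used=1 → run D
t=12: queue=[D,H,G,A,E,F] q_used=2 → run D
t=13: queue=[H,G,A,E,F] q_used=0 → run H
t=14: queue=[H,G,A,E,F] q_used=1 → run H
t=15: queue=[H,G,A,E,F] q_used=2 → run H
t=16: queue=[H,G,A,E,F] q_used=3 → run H
t=17: queue=[G,A,E,F] q_used=0 → run G
t=18: queue=[G,A,E,F] q_used=1 → run G
t=19: queue=[G,A,E,F] q_used=2 → run G
t=20: queue=[A,E,F] q_used=0 → run A
t=21: queue=[A,E,F] q_used=1 → run A
t=22: queue=[A,E,F] q_used=2 → run A
t=23: queue=[E,F] q_used=0 → run E
t=24: queue=[E,F] q_used=1 → run E
t=25: queue=[E,F] q_used=2 → run E
t=26: queue=[E,F] q_used=3 → run E
t=27: queue=[F,E] q_used=0 → run F
t=28: queue=[F,E] q_used=1 → run F
t=29: queue=[F,E] q_used=2 → run F
t=30: queue=[F,E] q_used=3 → run F
t=31: queue=[E] q_used=0 → run E
t=32: queue=[E] q_used=1 → run E
t=33: queue=[E] q_used=2 → run E
t=34: (idle)
t=35: (idle)
t=36: (idle)
t=37: (idle)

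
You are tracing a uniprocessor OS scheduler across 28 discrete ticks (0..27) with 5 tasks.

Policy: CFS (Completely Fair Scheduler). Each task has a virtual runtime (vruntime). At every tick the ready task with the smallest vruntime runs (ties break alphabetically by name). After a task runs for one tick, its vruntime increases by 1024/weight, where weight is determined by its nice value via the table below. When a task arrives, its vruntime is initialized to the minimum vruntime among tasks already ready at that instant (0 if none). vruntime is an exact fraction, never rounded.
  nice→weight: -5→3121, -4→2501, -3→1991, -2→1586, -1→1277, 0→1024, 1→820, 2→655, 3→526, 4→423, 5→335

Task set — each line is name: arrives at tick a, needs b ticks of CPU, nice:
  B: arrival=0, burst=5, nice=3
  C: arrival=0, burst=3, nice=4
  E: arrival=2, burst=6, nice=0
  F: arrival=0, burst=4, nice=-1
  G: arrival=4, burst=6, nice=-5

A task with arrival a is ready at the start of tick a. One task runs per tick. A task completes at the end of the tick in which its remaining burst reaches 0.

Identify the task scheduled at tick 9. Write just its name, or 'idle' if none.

t=0: vr[B=0 C=0 F=0] → run B
t=1: vr[B=512/263 C=0 F=0] → run C
t=2: vr[B=512/263 C=1024/423 E=0 F=0] → run E
t=3: vr[B=512/263 C=1024/423 E=1 F=0] → run F
t=4: vr[B=512/263 C=1024/423 E=1 F=1024/1277 G=1024/1277] → run F
t=5: vr[B=512/263 C=1024/423 E=1 F=2048/1277 G=1024/1277] → run G
t=6: vr[B=512/263 C=1024/423 E=1 F=2048/1277 G=4503552/3985517] → run E
t=7: vr[B=512/263 C=1024/423 E=2 F=2048/1277 G=4503552/3985517] → run G
t=8: vr[B=512/263 C=1024/423 E=2 F=2048/1277 G=5811200/3985517] → run G
t=9: vr[B=512/263 C=1024/423 E=2 F=2048/1277 G=7118848/3985517] → run F
t=10: vr[B=512/263 C=1024/423 E=2 F=3072/1277 G=7118848/3985517] → run G
t=11: vr[B=512/263 C=1024/423 E=2 F=3072/1277 G=8426496/3985517] → run B
t=12: vr[B=1024/263 C=1024/423 E=2 F=3072/1277 G=8426496/3985517] → run E
t=13: vr[B=1024/263 C=1024/423 E=3 F=3072/1277 G=8426496/3985517] → run G
t=14: vr[B=1024/263 C=1024/423 E=3 F=3072/1277 G=9734144/3985517] → run F
t=15: vr[B=1024/263 C=1024/423 E=3 G=9734144/3985517] → run C
t=16: vr[B=1024/263 C=2048/423 E=3 G=9734144/3985517] → run G
t=17: vr[B=1024/263 C=2048/423 E=3] → run E
t=18: vr[B=1024/263 C=2048/423 E=4] → run B
t=19: vr[B=1536/263 C=2048/423 E=4] → run E
t=20: vr[B=1536/263 C=2048/423 E=5] → run C
t=21: vr[B=1536/263 E=5] → run E
t=22: vr[B=1536/263] → run B
t=23: vr[B=2048/263] → run B
t=24: (idle)
t=25: (idle)
t=26: (idle)
t=27: (idle)

running at tick 9 = F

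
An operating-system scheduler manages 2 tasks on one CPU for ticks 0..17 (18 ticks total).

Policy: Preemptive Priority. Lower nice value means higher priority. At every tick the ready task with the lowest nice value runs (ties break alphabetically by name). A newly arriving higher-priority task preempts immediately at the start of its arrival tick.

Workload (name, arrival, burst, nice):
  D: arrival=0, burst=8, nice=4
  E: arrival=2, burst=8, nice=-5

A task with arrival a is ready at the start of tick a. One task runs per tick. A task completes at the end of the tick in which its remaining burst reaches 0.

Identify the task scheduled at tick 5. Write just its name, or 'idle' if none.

t=0: ready={D} → run D
t=1: ready={D} → run D
t=2: ready={D,E} → run E
t=3: ready={D,E} → run E
t=4: ready={D,E} → run E
t=5: ready={D,E} → run E
t=6: ready={D,E} → run E
t=7: ready={D,E} → run E
t=8: ready={D,E} → run E
t=9: ready={D,E} → run E
t=10: ready={D} → run D
t=11: ready={D} → run D
t=12: ready={D} → run D
t=13: ready={D} → run D
t=14: ready={D} → run D
t=15: ready={D} → run D
t=16: (idle)
t=17: (idle)

running at tick 5 = E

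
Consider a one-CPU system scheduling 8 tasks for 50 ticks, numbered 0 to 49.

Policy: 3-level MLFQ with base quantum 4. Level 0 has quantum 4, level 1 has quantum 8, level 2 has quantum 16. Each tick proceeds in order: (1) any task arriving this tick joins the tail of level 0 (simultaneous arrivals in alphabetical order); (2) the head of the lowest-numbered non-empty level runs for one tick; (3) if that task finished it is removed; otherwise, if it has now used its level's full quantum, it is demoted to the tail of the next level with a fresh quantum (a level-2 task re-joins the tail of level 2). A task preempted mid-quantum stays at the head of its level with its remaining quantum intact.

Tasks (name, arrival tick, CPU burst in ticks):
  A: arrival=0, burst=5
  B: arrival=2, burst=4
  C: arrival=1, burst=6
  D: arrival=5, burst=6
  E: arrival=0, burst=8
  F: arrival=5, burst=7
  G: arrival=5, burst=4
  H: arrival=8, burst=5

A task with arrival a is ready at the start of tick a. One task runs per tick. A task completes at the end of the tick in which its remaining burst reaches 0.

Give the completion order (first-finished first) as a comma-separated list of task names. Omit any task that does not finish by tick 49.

t=0: L0/L1/L2 = AE/-/- → run A
t=1: L0/L1/L2 = AEC/-/- → run A
t=2: L0/L1/L2 = AECB/-/- → run A
t=3: L0/L1/L2 = AECB/-/- → run A
t=4: L0/L1/L2 = ECB/A/- → run E
t=5: L0/L1/L2 = ECBDFG/A/- → run E
t=6: L0/L1/L2 = ECBDFG/A/- → run E
t=7: L0/L1/L2 = ECBDFG/A/- → run E
t=8: L0/L1/L2 = CBDFGH/AE/- → run C
t=9: L0/L1/L2 = CBDFGH/AE/- → run C
t=10: L0/L1/L2 = CBDFGH/AE/- → run C
t=11: L0/L1/L2 = CBDFGH/AE/- → run C
t=12: L0/L1/L2 = BDFGH/AEC/- → run B
t=13: L0/L1/L2 = BDFGH/AEC/- → run B
t=14: L0/L1/L2 = BDFGH/AEC/- → run B
t=15: L0/L1/L2 = BDFGH/AEC/- → run B
t=16: L0/L1/L2 = DFGH/AEC/- → run D
t=17: L0/L1/L2 = DFGH/AEC/- → run D
t=18: L0/L1/L2 = DFGH/AEC/- → run D
t=19: L0/L1/L2 = DFGH/AEC/- → run D
t=20: L0/L1/L2 = FGH/AECD/- → run F
t=21: L0/L1/L2 = FGH/AECD/- → run F
t=22: L0/L1/L2 = FGH/AECD/- → run F
t=23: L0/L1/L2 = FGH/AECD/- → run F
t=24: L0/L1/L2 = GH/AECDF/- → run G
t=25: L0/L1/L2 = GH/AECDF/- → run G
t=26: L0/L1/L2 = GH/AECDF/- → run G
t=27: L0/L1/L2 = GH/AECDF/- → run G
t=28: L0/L1/L2 = H/AECDF/- → run H
t=29: L0/L1/L2 = H/AECDF/- → run H
t=30: L0/L1/L2 = H/AECDF/- → run H
t=31: L0/L1/L2 = H/AECDF/- → run H
t=32: L0/L1/L2 = -/AECDFH/- → run A
t=33: L0/L1/L2 = -/ECDFH/- → run E
t=34: L0/L1/L2 = -/ECDFH/- → run E
t=35: L0/L1/L2 = -/ECDFH/- → run E
t=36: L0/L1/L2 = -/ECDFH/- → run E
t=37: L0/L1/L2 = -/CDFH/- → run C
t=38: L0/L1/L2 = -/CDFH/- → run C
t=39: L0/L1/L2 = -/DFH/- → run D
t=40: L0/L1/L2 = -/DFH/- → run D
t=41: L0/L1/L2 = -/FH/- → run F
t=42: L0/L1/L2 = -/FH/- → run F
t=43: L0/L1/L2 = -/FH/- → run F
t=44: L0/L1/L2 = -/H/- → run H
t=45: (idle)
t=46: (idle)
t=47: (idle)
t=48: (idle)
t=49: (idle)

completion order = B, G, A, E, C, D, F, H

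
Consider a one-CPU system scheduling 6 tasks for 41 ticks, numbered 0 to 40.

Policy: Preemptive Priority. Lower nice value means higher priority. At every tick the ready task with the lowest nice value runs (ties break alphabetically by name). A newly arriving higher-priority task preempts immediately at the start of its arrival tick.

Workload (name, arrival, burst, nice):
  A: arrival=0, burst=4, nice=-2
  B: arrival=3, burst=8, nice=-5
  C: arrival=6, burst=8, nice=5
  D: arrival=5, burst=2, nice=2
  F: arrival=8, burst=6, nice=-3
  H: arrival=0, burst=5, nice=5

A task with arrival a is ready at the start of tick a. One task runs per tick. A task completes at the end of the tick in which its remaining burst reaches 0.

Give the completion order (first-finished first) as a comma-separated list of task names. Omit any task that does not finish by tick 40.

completion order = B, F, A, D, C, H

t=0: ready={A,H} → run A
t=1: ready={A,H} → run A
t=2: ready={A,H} → run A
t=3: ready={A,B,H} → run B
t=4: ready={A,B,H} → run B
t=5: ready={A,B,D,H} → run B
t=6: ready={A,B,C,D,H} → run B
t=7: ready={A,B,C,D,H} → run B
t=8: ready={A,B,C,D,F,H} → run B
t=9: ready={A,B,C,D,F,H} → run B
t=10: ready={A,B,C,D,F,H} → run B
t=11: ready={A,C,D,F,H} → run F
t=12: ready={A,C,D,F,H} → run F
t=13: ready={A,C,D,F,H} → run F
t=14: ready={A,C,D,F,H} → run F
t=15: ready={A,C,D,F,H} → run F
t=16: ready={A,C,D,F,H} → run F
t=17: ready={A,C,D,H} → run A
t=18: ready={C,D,H} → run D
t=19: ready={C,D,H} → run D
t=20: ready={C,H} → run C
t=21: ready={C,H} → run C
t=22: ready={C,H} → run C
t=23: ready={C,H} → run C
t=24: ready={C,H} → run C
t=25: ready={C,H} → run C
t=26: ready={C,H} → run C
t=27: ready={C,H} → run C
t=28: ready={H} → run H
t=29: ready={H} → run H
t=30: ready={H} → run H
t=31: ready={H} → run H
t=32: ready={H} → run H
t=33: (idle)
t=34: (idle)
t=35: (idle)
t=36: (idle)
t=37: (idle)
t=38: (idle)
t=39: (idle)
t=40: (idle)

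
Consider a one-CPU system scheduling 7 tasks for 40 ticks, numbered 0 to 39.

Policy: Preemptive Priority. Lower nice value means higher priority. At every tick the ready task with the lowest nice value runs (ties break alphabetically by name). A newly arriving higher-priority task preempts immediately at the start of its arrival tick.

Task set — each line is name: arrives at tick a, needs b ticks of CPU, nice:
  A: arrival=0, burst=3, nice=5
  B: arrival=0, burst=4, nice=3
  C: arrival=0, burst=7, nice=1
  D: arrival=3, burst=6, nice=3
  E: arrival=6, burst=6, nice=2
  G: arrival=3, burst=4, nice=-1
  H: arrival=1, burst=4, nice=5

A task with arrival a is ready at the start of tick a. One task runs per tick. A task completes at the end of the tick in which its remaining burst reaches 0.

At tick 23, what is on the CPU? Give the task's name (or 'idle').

t=0: ready={A,B,C} → run C
t=1: ready={A,B,C,H} → run C
t=2: ready={A,B,C,H} → run C
t=3: ready={A,B,C,D,G,H} → run G
t=4: ready={A,B,C,D,G,H} → run G
t=5: ready={A,B,C,D,G,H} → run G
t=6: ready={A,B,C,D,E,G,H} → run G
t=7: ready={A,B,C,D,E,H} → run C
t=8: ready={A,B,C,D,E,H} → run C
t=9: ready={A,B,C,D,E,H} → run C
t=10: ready={A,B,C,D,E,H} → run C
t=11: ready={A,B,D,E,H} → run E
t=12: ready={A,B,D,E,H} → run E
t=13: ready={A,B,D,E,H} → run E
t=14: ready={A,B,D,E,H} → run E
t=15: ready={A,B,D,E,H} → run E
t=16: ready={A,B,D,E,H} → run E
t=17: ready={A,B,D,H} → run B
t=18: ready={A,B,D,H} → run B
t=19: ready={A,B,D,H} → run B
t=20: ready={A,B,D,H} → run B
t=21: ready={A,D,H} → run D
t=22: ready={A,D,H} → run D
t=23: ready={A,D,H} → run D
t=24: ready={A,D,H} → run D
t=25: ready={A,D,H} → run D
t=26: ready={A,D,H} → run D
t=27: ready={A,H} → run A
t=28: ready={A,H} → run A
t=29: ready={A,H} → run A
t=30: ready={H} → run H
t=31: ready={H} → run H
t=32: ready={H} → run H
t=33: ready={H} → run H
t=34: (idle)
t=35: (idle)
t=36: (idle)
t=37: (idle)
t=38: (idle)
t=39: (idle)

running at tick 23 = D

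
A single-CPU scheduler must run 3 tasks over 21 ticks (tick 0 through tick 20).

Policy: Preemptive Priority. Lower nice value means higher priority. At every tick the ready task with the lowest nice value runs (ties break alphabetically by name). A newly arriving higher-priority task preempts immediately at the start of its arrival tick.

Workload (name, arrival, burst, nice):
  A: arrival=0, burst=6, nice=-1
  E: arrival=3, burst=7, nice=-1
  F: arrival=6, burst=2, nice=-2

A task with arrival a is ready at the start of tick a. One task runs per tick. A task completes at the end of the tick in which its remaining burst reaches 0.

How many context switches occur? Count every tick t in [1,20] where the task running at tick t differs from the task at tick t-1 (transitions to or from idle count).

context switches = 3

t=0: ready={A} → run A
t=1: ready={A} → run A
t=2: ready={A} → run A
t=3: ready={A,E} → run A
t=4: ready={A,E} → run A
t=5: ready={A,E} → run A
t=6: ready={E,F} → run F
t=7: ready={E,F} → run F
t=8: ready={E} → run E
t=9: ready={E} → run E
t=10: ready={E} → run E
t=11: ready={E} → run E
t=12: ready={E} → run E
t=13: ready={E} → run E
t=14: ready={E} → run E
t=15: (idle)
t=16: (idle)
t=17: (idle)
t=18: (idle)
t=19: (idle)
t=20: (idle)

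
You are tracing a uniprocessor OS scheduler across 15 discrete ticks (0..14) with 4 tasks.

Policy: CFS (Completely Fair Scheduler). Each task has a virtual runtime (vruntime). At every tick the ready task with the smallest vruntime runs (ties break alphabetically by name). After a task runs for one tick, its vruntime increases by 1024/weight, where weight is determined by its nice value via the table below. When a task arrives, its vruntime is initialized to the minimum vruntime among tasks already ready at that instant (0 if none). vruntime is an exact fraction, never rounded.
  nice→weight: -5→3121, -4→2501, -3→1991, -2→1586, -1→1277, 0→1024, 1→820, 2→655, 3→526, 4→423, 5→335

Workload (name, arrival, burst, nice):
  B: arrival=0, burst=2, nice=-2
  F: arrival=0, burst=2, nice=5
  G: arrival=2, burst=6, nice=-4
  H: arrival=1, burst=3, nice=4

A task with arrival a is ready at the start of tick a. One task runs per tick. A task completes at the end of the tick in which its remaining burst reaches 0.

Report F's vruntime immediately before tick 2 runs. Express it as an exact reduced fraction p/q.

vruntime(F, start of tick 2) = 1024/335

t=0: vr[B=0 F=0] → run B
t=1: vr[B=512/793 F=0 H=0] → run F
t=2: vr[B=512/793 F=1024/335 G=0 H=0] → run G
t=3: vr[B=512/793 F=1024/335 G=1024/2501 H=0] → run H
t=4: vr[B=512/793 F=1024/335 G=1024/2501 H=1024/423] → run G
t=5: vr[B=512/793 F=1024/335 G=2048/2501 H=1024/423] → run B
t=6: vr[F=1024/335 G=2048/2501 H=1024/423] → run G
t=7: vr[F=1024/335 G=3072/2501 H=1024/423] → run G
t=8: vr[F=1024/335 G=4096/2501 H=1024/423] → run G
t=9: vr[F=1024/335 G=5120/2501 H=1024/423] → run G
t=10: vr[F=1024/335 H=1024/423] → run H
t=11: vr[F=1024/335 H=2048/423] → run F
t=12: vr[H=2048/423] → run H
t=13: (idle)
t=14: (idle)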